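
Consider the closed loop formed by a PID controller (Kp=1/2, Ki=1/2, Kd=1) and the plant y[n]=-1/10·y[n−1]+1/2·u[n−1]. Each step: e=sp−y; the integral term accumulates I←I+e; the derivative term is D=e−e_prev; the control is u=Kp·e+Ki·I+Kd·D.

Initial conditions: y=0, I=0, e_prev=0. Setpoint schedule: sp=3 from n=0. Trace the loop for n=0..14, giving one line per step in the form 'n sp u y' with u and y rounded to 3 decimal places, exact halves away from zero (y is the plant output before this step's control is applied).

0 3 6.000 0.000
1 3 -1.500 3.000
2 3 9.600 -1.050
3 3 -4.335 4.905
4 3 15.794 -2.658
5 3 -10.582 8.163
6 3 26.197 -6.107
7 3 -23.152 13.709
8 3 44.622 -12.947
9 3 -47.165 23.606
10 3 78.182 -25.943
11 3 -92.152 41.685
12 3 139.993 -50.245
13 3 -175.846 75.021
14 3 254.301 -95.425

(exact arithmetic carried between steps; '≈' marks a value shown rounded to 6 d.p. or computed from one; I and e_prev carry over from the previous line; the table rounds u and y to 3 d.p., halves away from zero)
n=0: y=0, sp=3, e=sp−y=3; I=3, D=e−e_prev=3; u=1/2·3+1/2·3+1·3=6; next y=-1/10·0+1/2·6=3
n=1: y=3, sp=3, e=sp−y=0; I=3, D=e−e_prev=-3; u=1/2·0+1/2·3+1·(-3)=-1.5; next y=-1/10·3+1/2·(-1.5)=-1.05
n=2: y=-1.05, sp=3, e=sp−y=4.05; I=7.05, D=e−e_prev=4.05; u=1/2·4.05+1/2·7.05+1·4.05=9.6; next y=-1/10·(-1.05)+1/2·9.6=4.905
n=3: y=4.905, sp=3, e=sp−y=-1.905; I=5.145, D=e−e_prev=-5.955; u=1/2·(-1.905)+1/2·5.145+1·(-5.955)=-4.335; next y=-1/10·4.905+1/2·(-4.335)=-2.658
n=4: y=-2.658, sp=3, e=sp−y=5.658; I=10.803, D=e−e_prev=7.563; u=1/2·5.658+1/2·10.803+1·7.563=15.7935; next y=-1/10·(-2.658)+1/2·15.7935=8.16255
n=5: y=8.16255, sp=3, e=sp−y=-5.16255; I=5.64045, D=e−e_prev=-10.82055; u=1/2·(-5.16255)+1/2·5.64045+1·(-10.82055)=-10.5816; next y=-1/10·8.16255+1/2·(-10.5816)=-6.107055
n=6: y=-6.107055, sp=3, e=sp−y=9.107055; I=14.747505, D=e−e_prev=14.269605; u=1/2·9.107055+1/2·14.747505+1·14.269605=26.196885; next y=-1/10·(-6.107055)+1/2·26.196885=13.709148
n=7: y=13.709148, sp=3, e=sp−y=-10.709148; I=4.038357, D=e−e_prev=-19.816203; u=1/2·(-10.709148)+1/2·4.038357+1·(-19.816203)≈-23.151599; next y=-1/10·13.709148+1/2·(-23.151599)≈-12.946714
n=8: y≈-12.946714, sp=3, e=sp−y≈15.946714; I≈19.985071, D=e−e_prev≈26.655862; u=1/2·15.946714+1/2·19.985071+1·26.655862≈44.621755; next y=-1/10·(-12.946714)+1/2·44.621755≈23.605549
n=9: y≈23.605549, sp=3, e=sp−y≈-20.605549; I≈-0.620478, D=e−e_prev≈-36.552263; u=1/2·(-20.605549)+1/2·(-0.620478)+1·(-36.552263)≈-47.165276; next y=-1/10·23.605549+1/2·(-47.165276)≈-25.943193
n=10: y≈-25.943193, sp=3, e=sp−y≈28.943193; I≈28.322715, D=e−e_prev≈49.548742; u=1/2·28.943193+1/2·28.322715+1·49.548742≈78.181696; next y=-1/10·(-25.943193)+1/2·78.181696≈41.685167
n=11: y≈41.685167, sp=3, e=sp−y≈-38.685167; I≈-10.362452, D=e−e_prev≈-67.628360; u=1/2·(-38.685167)+1/2·(-10.362452)+1·(-67.628360)≈-92.152169; next y=-1/10·41.685167+1/2·(-92.152169)≈-50.244601
n=12: y≈-50.244601, sp=3, e=sp−y≈53.244601; I≈42.882150, D=e−e_prev≈91.929768; u=1/2·53.244601+1/2·42.882150+1·91.929768≈139.993144; next y=-1/10·(-50.244601)+1/2·139.993144≈75.021032
n=13: y≈75.021032, sp=3, e=sp−y≈-72.021032; I≈-29.138883, D=e−e_prev≈-125.265633; u=1/2·(-72.021032)+1/2·(-29.138883)+1·(-125.265633)≈-175.845591; next y=-1/10·75.021032+1/2·(-175.845591)≈-95.424899
n=14: y≈-95.424899, sp=3, e=sp−y≈98.424899; I≈69.286016, D=e−e_prev≈170.445931; u=1/2·98.424899+1/2·69.286016+1·170.445931≈254.301388; next y=-1/10·(-95.424899)+1/2·254.301388≈136.693184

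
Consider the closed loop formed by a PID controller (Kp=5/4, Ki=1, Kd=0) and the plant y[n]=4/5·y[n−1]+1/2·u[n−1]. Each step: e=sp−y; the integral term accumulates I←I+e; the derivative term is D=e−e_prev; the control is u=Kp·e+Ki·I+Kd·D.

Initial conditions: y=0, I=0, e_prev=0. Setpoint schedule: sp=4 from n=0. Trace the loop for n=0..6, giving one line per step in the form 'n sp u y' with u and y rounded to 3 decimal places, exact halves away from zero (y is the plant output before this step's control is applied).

(exact arithmetic carried between steps; '≈' marks a value shown rounded to 6 d.p. or computed from one; I and e_prev carry over from the previous line; the table rounds u and y to 3 d.p., halves away from zero)
n=0: y=0, sp=4, e=sp−y=4; I=4, D=e−e_prev=4; u=5/4·4+1·4+0·4=9; next y=4/5·0+1/2·9=4.5
n=1: y=4.5, sp=4, e=sp−y=-0.5; I=3.5, D=e−e_prev=-4.5; u=5/4·(-0.5)+1·3.5+0·(-4.5)=2.875; next y=4/5·4.5+1/2·2.875=5.0375
n=2: y=5.0375, sp=4, e=sp−y=-1.0375; I=2.4625, D=e−e_prev=-0.5375; u=5/4·(-1.0375)+1·2.4625+0·(-0.5375)=1.165625; next y=4/5·5.0375+1/2·1.165625≈4.612813
n=3: y≈4.612813, sp=4, e=sp−y≈-0.612813; I≈1.849688, D=e−e_prev≈0.424688; u=5/4·(-0.612813)+1·1.849688+0·0.424688≈1.083672; next y=4/5·4.612813+1/2·1.083672≈4.232086
n=4: y≈4.232086, sp=4, e=sp−y≈-0.232086; I≈1.617602, D=e−e_prev≈0.380727; u=5/4·(-0.232086)+1·1.617602+0·0.380727≈1.327494; next y=4/5·4.232086+1/2·1.327494≈4.049416
n=5: y≈4.049416, sp=4, e=sp−y≈-0.049416; I≈1.568186, D=e−e_prev≈0.182670; u=5/4·(-0.049416)+1·1.568186+0·0.182670≈1.506416; next y=4/5·4.049416+1/2·1.506416≈3.992741
n=6: y≈3.992741, sp=4, e=sp−y≈0.007259; I≈1.575445, D=e−e_prev≈0.056675; u=5/4·0.007259+1·1.575445+0·0.056675≈1.584519; next y=4/5·3.992741+1/2·1.584519≈3.986452

0 4 9.000 0.000
1 4 2.875 4.500
2 4 1.166 5.038
3 4 1.084 4.613
4 4 1.327 4.232
5 4 1.506 4.049
6 4 1.585 3.993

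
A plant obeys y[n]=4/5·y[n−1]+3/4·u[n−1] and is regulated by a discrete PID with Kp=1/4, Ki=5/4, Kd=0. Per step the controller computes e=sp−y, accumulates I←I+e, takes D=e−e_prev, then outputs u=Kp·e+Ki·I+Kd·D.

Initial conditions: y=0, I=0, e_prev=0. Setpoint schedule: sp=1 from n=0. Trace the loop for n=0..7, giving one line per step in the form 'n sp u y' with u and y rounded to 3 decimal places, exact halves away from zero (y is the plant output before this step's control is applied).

0 1 1.500 0.000
1 1 1.063 1.125
2 1 0.048 1.697
3 1 -0.368 1.394
4 1 -0.028 0.839
5 1 0.456 0.650
6 1 0.575 0.862
7 1 0.359 1.121

(exact arithmetic carried between steps; '≈' marks a value shown rounded to 6 d.p. or computed from one; I and e_prev carry over from the previous line; the table rounds u and y to 3 d.p., halves away from zero)
n=0: y=0, sp=1, e=sp−y=1; I=1, D=e−e_prev=1; u=1/4·1+5/4·1+0·1=1.5; next y=4/5·0+3/4·1.5=1.125
n=1: y=1.125, sp=1, e=sp−y=-0.125; I=0.875, D=e−e_prev=-1.125; u=1/4·(-0.125)+5/4·0.875+0·(-1.125)=1.0625; next y=4/5·1.125+3/4·1.0625=1.696875
n=2: y=1.696875, sp=1, e=sp−y=-0.696875; I=0.178125, D=e−e_prev=-0.571875; u=1/4·(-0.696875)+5/4·0.178125+0·(-0.571875)≈0.048438; next y=4/5·1.696875+3/4·0.048438≈1.393828
n=3: y≈1.393828, sp=1, e=sp−y≈-0.393828; I≈-0.215703, D=e−e_prev≈0.303047; u=1/4·(-0.393828)+5/4·(-0.215703)+0·0.303047≈-0.368086; next y=4/5·1.393828+3/4·(-0.368086)≈0.838998
n=4: y≈0.838998, sp=1, e=sp−y≈0.161002; I≈-0.054701, D=e−e_prev≈0.554830; u=1/4·0.161002+5/4·(-0.054701)+0·0.554830≈-0.028126; next y=4/5·0.838998+3/4·(-0.028126)≈0.650104
n=5: y≈0.650104, sp=1, e=sp−y≈0.349896; I≈0.295195, D=e−e_prev≈0.188894; u=1/4·0.349896+5/4·0.295195+0·0.188894≈0.456468; next y=4/5·0.650104+3/4·0.456468≈0.862434
n=6: y≈0.862434, sp=1, e=sp−y≈0.137566; I≈0.432761, D=e−e_prev≈-0.212330; u=1/4·0.137566+5/4·0.432761+0·(-0.212330)≈0.575343; next y=4/5·0.862434+3/4·0.575343≈1.121454
n=7: y≈1.121454, sp=1, e=sp−y≈-0.121454; I≈0.311307, D=e−e_prev≈-0.259020; u=1/4·(-0.121454)+5/4·0.311307+0·(-0.259020)≈0.358770; next y=4/5·1.121454+3/4·0.358770≈1.166241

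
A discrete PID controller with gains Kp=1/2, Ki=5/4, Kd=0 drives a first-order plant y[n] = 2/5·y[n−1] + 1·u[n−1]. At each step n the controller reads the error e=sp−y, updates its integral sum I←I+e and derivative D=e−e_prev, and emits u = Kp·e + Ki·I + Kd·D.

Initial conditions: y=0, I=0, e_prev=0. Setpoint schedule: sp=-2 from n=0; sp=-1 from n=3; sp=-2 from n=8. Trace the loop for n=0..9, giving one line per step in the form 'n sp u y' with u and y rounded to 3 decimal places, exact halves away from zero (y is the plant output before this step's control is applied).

(exact arithmetic carried between steps; '≈' marks a value shown rounded to 6 d.p. or computed from one; I and e_prev carry over from the previous line; the table rounds u and y to 3 d.p., halves away from zero)
n=0: y=0, sp=-2, e=sp−y=-2; I=-2, D=e−e_prev=-2; u=1/2·(-2)+5/4·(-2)+0·(-2)=-3.5; next y=2/5·0+1·(-3.5)=-3.5
n=1: y=-3.5, sp=-2, e=sp−y=1.5; I=-0.5, D=e−e_prev=3.5; u=1/2·1.5+5/4·(-0.5)+0·3.5=0.125; next y=2/5·(-3.5)+1·0.125=-1.275
n=2: y=-1.275, sp=-2, e=sp−y=-0.725; I=-1.225, D=e−e_prev=-2.225; u=1/2·(-0.725)+5/4·(-1.225)+0·(-2.225)=-1.89375; next y=2/5·(-1.275)+1·(-1.89375)=-2.40375
n=3: y=-2.40375, sp=-1, e=sp−y=1.40375; I=0.17875, D=e−e_prev=2.12875; u=1/2·1.40375+5/4·0.17875+0·2.12875≈0.925313; next y=2/5·(-2.40375)+1·0.925313≈-0.036188
n=4: y≈-0.036188, sp=-1, e=sp−y≈-0.963813; I≈-0.785063, D=e−e_prev≈-2.367563; u=1/2·(-0.963813)+5/4·(-0.785063)+0·(-2.367563)≈-1.463234; next y=2/5·(-0.036188)+1·(-1.463234)≈-1.477709
n=5: y≈-1.477709, sp=-1, e=sp−y≈0.477709; I≈-0.307353, D=e−e_prev≈1.441522; u=1/2·0.477709+5/4·(-0.307353)+0·1.441522≈-0.145337; next y=2/5·(-1.477709)+1·(-0.145337)≈-0.736420
n=6: y≈-0.736420, sp=-1, e=sp−y≈-0.263580; I≈-0.570933, D=e−e_prev≈-0.741289; u=1/2·(-0.263580)+5/4·(-0.570933)+0·(-0.741289)≈-0.845456; next y=2/5·(-0.736420)+1·(-0.845456)≈-1.140024
n=7: y≈-1.140024, sp=-1, e=sp−y≈0.140024; I≈-0.430909, D=e−e_prev≈0.403603; u=1/2·0.140024+5/4·(-0.430909)+0·0.403603≈-0.468624; next y=2/5·(-1.140024)+1·(-0.468624)≈-0.924634
n=8: y≈-0.924634, sp=-2, e=sp−y≈-1.075366; I≈-1.506275, D=e−e_prev≈-1.215390; u=1/2·(-1.075366)+5/4·(-1.506275)+0·(-1.215390)≈-2.420527; next y=2/5·(-0.924634)+1·(-2.420527)≈-2.790381
n=9: y≈-2.790381, sp=-2, e=sp−y≈0.790381; I≈-0.715895, D=e−e_prev≈1.865747; u=1/2·0.790381+5/4·(-0.715895)+0·1.865747≈-0.499678; next y=2/5·(-2.790381)+1·(-0.499678)≈-1.615830

0 -2 -3.500 0.000
1 -2 0.125 -3.500
2 -2 -1.894 -1.275
3 -1 0.925 -2.404
4 -1 -1.463 -0.036
5 -1 -0.145 -1.478
6 -1 -0.845 -0.736
7 -1 -0.469 -1.140
8 -2 -2.421 -0.925
9 -2 -0.500 -2.790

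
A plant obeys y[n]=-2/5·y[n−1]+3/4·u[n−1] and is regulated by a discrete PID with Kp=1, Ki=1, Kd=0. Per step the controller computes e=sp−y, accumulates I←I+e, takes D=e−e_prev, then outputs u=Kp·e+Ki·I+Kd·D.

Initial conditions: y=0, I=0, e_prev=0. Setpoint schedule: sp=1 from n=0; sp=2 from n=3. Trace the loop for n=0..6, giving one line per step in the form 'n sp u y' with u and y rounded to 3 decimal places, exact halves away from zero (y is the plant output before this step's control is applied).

0 1 2.000 0.000
1 1 0.000 1.500
2 1 3.700 -0.600
3 2 0.070 3.015
4 2 7.392 -1.154
5 2 -3.772 6.005
6 2 14.696 -5.231

(exact arithmetic carried between steps; '≈' marks a value shown rounded to 6 d.p. or computed from one; I and e_prev carry over from the previous line; the table rounds u and y to 3 d.p., halves away from zero)
n=0: y=0, sp=1, e=sp−y=1; I=1, D=e−e_prev=1; u=1·1+1·1+0·1=2; next y=-2/5·0+3/4·2=1.5
n=1: y=1.5, sp=1, e=sp−y=-0.5; I=0.5, D=e−e_prev=-1.5; u=1·(-0.5)+1·0.5+0·(-1.5)=0; next y=-2/5·1.5+3/4·0=-0.6
n=2: y=-0.6, sp=1, e=sp−y=1.6; I=2.1, D=e−e_prev=2.1; u=1·1.6+1·2.1+0·2.1=3.7; next y=-2/5·(-0.6)+3/4·3.7=3.015
n=3: y=3.015, sp=2, e=sp−y=-1.015; I=1.085, D=e−e_prev=-2.615; u=1·(-1.015)+1·1.085+0·(-2.615)=0.07; next y=-2/5·3.015+3/4·0.07=-1.1535
n=4: y=-1.1535, sp=2, e=sp−y=3.1535; I=4.2385, D=e−e_prev=4.1685; u=1·3.1535+1·4.2385+0·4.1685=7.392; next y=-2/5·(-1.1535)+3/4·7.392=6.0054
n=5: y=6.0054, sp=2, e=sp−y=-4.0054; I=0.2331, D=e−e_prev=-7.1589; u=1·(-4.0054)+1·0.2331+0·(-7.1589)=-3.7723; next y=-2/5·6.0054+3/4·(-3.7723)=-5.231385
n=6: y=-5.231385, sp=2, e=sp−y=7.231385; I=7.464485, D=e−e_prev=11.236785; u=1·7.231385+1·7.464485+0·11.236785=14.69587; next y=-2/5·(-5.231385)+3/4·14.69587≈13.114457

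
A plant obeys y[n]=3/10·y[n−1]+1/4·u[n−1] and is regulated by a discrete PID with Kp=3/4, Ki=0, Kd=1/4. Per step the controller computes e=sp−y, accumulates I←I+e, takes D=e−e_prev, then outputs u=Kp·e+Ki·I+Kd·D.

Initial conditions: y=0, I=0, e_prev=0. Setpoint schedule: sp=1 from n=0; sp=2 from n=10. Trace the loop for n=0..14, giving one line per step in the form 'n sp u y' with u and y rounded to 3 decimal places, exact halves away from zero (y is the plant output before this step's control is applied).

(exact arithmetic carried between steps; '≈' marks a value shown rounded to 6 d.p. or computed from one; I and e_prev carry over from the previous line; the table rounds u and y to 3 d.p., halves away from zero)
n=0: y=0, sp=1, e=sp−y=1; I=1, D=e−e_prev=1; u=3/4·1+0·1+1/4·1=1; next y=3/10·0+1/4·1=0.25
n=1: y=0.25, sp=1, e=sp−y=0.75; I=1.75, D=e−e_prev=-0.25; u=3/4·0.75+0·1.75+1/4·(-0.25)=0.5; next y=3/10·0.25+1/4·0.5=0.2
n=2: y=0.2, sp=1, e=sp−y=0.8; I=2.55, D=e−e_prev=0.05; u=3/4·0.8+0·2.55+1/4·0.05=0.6125; next y=3/10·0.2+1/4·0.6125=0.213125
n=3: y=0.213125, sp=1, e=sp−y=0.786875; I=3.336875, D=e−e_prev=-0.013125; u=3/4·0.786875+0·3.336875+1/4·(-0.013125)=0.586875; next y=3/10·0.213125+1/4·0.586875≈0.210656
n=4: y≈0.210656, sp=1, e=sp−y≈0.789344; I≈4.126219, D=e−e_prev≈0.002469; u=3/4·0.789344+0·4.126219+1/4·0.002469≈0.592625; next y=3/10·0.210656+1/4·0.592625≈0.211353
n=5: y≈0.211353, sp=1, e=sp−y≈0.788647; I≈4.914866, D=e−e_prev≈-0.000697; u=3/4·0.788647+0·4.914866+1/4·(-0.000697)≈0.591311; next y=3/10·0.211353+1/4·0.591311≈0.211234
n=6: y≈0.211234, sp=1, e=sp−y≈0.788766; I≈5.703632, D=e−e_prev≈0.000119; u=3/4·0.788766+0·5.703632+1/4·0.000119≈0.591605; next y=3/10·0.211234+1/4·0.591605≈0.211271
n=7: y≈0.211271, sp=1, e=sp−y≈0.788729; I≈6.492361, D=e−e_prev≈-0.000038; u=3/4·0.788729+0·6.492361+1/4·(-0.000038)≈0.591537; next y=3/10·0.211271+1/4·0.591537≈0.211266
n=8: y≈0.211266, sp=1, e=sp−y≈0.788734; I≈7.281095, D=e−e_prev≈0.000006; u=3/4·0.788734+0·7.281095+1/4·0.000006≈0.591552; next y=3/10·0.211266+1/4·0.591552≈0.211268
n=9: y≈0.211268, sp=1, e=sp−y≈0.788732; I≈8.069827, D=e−e_prev≈-0.000002; u=3/4·0.788732+0·8.069827+1/4·(-0.000002)≈0.591549; next y=3/10·0.211268+1/4·0.591549≈0.211267
n=10: y≈0.211267, sp=2, e=sp−y≈1.788733; I≈9.858560, D=e−e_prev≈1.000000; u=3/4·1.788733+0·9.858560+1/4·1.000000≈1.591549; next y=3/10·0.211267+1/4·1.591549≈0.461268
n=11: y≈0.461268, sp=2, e=sp−y≈1.538732; I≈11.397292, D=e−e_prev≈-0.250000; u=3/4·1.538732+0·11.397292+1/4·(-0.250000)≈1.091549; next y=3/10·0.461268+1/4·1.091549≈0.411268
n=12: y≈0.411268, sp=2, e=sp−y≈1.588732; I≈12.986025, D=e−e_prev≈0.050000; u=3/4·1.588732+0·12.986025+1/4·0.050000≈1.204049; next y=3/10·0.411268+1/4·1.204049≈0.424393
n=13: y≈0.424393, sp=2, e=sp−y≈1.575607; I≈14.561632, D=e−e_prev≈-0.013125; u=3/4·1.575607+0·14.561632+1/4·(-0.013125)≈1.178424; next y=3/10·0.424393+1/4·1.178424≈0.421924
n=14: y≈0.421924, sp=2, e=sp−y≈1.578076; I≈16.139708, D=e−e_prev≈0.002469; u=3/4·1.578076+0·16.139708+1/4·0.002469≈1.184174; next y=3/10·0.421924+1/4·1.184174≈0.422621

0 1 1.000 0.000
1 1 0.500 0.250
2 1 0.613 0.200
3 1 0.587 0.213
4 1 0.593 0.211
5 1 0.591 0.211
6 1 0.592 0.211
7 1 0.592 0.211
8 1 0.592 0.211
9 1 0.592 0.211
10 2 1.592 0.211
11 2 1.092 0.461
12 2 1.204 0.411
13 2 1.178 0.424
14 2 1.184 0.422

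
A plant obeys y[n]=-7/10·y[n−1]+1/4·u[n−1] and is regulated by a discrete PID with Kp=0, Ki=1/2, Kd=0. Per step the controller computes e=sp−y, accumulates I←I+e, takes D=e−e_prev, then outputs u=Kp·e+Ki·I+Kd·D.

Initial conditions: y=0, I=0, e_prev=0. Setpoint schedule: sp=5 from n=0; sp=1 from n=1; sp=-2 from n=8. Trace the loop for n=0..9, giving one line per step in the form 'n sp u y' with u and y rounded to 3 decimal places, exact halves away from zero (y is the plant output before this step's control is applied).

0 5 2.500 0.000
1 1 2.688 0.625
2 1 3.070 0.234
3 1 3.269 0.604
4 1 3.571 0.395
5 1 3.763 0.617
6 1 4.008 0.509
7 1 4.186 0.646
8 -2 2.888 0.594
9 -2 1.735 0.306

(exact arithmetic carried between steps; '≈' marks a value shown rounded to 6 d.p. or computed from one; I and e_prev carry over from the previous line; the table rounds u and y to 3 d.p., halves away from zero)
n=0: y=0, sp=5, e=sp−y=5; I=5, D=e−e_prev=5; u=0·5+1/2·5+0·5=2.5; next y=-7/10·0+1/4·2.5=0.625
n=1: y=0.625, sp=1, e=sp−y=0.375; I=5.375, D=e−e_prev=-4.625; u=0·0.375+1/2·5.375+0·(-4.625)=2.6875; next y=-7/10·0.625+1/4·2.6875=0.234375
n=2: y=0.234375, sp=1, e=sp−y=0.765625; I=6.140625, D=e−e_prev=0.390625; u=0·0.765625+1/2·6.140625+0·0.390625≈3.070313; next y=-7/10·0.234375+1/4·3.070313≈0.603516
n=3: y≈0.603516, sp=1, e=sp−y≈0.396484; I≈6.537109, D=e−e_prev≈-0.369141; u=0·0.396484+1/2·6.537109+0·(-0.369141)≈3.268555; next y=-7/10·0.603516+1/4·3.268555≈0.394678
n=4: y≈0.394678, sp=1, e=sp−y≈0.605322; I≈7.142432, D=e−e_prev≈0.208838; u=0·0.605322+1/2·7.142432+0·0.208838≈3.571216; next y=-7/10·0.394678+1/4·3.571216≈0.616530
n=5: y≈0.616530, sp=1, e=sp−y≈0.383470; I≈7.525902, D=e−e_prev≈-0.221852; u=0·0.383470+1/2·7.525902+0·(-0.221852)≈3.762951; next y=-7/10·0.616530+1/4·3.762951≈0.509167
n=6: y≈0.509167, sp=1, e=sp−y≈0.490833; I≈8.016735, D=e−e_prev≈0.107362; u=0·0.490833+1/2·8.016735+0·0.107362≈4.008368; next y=-7/10·0.509167+1/4·4.008368≈0.645675
n=7: y≈0.645675, sp=1, e=sp−y≈0.354325; I≈8.371060, D=e−e_prev≈-0.136508; u=0·0.354325+1/2·8.371060+0·(-0.136508)≈4.185530; next y=-7/10·0.645675+1/4·4.185530≈0.594410
n=8: y≈0.594410, sp=-2, e=sp−y≈-2.594410; I≈5.776650, D=e−e_prev≈-2.948735; u=0·(-2.594410)+1/2·5.776650+0·(-2.948735)≈2.888325; next y=-7/10·0.594410+1/4·2.888325≈0.305994
n=9: y≈0.305994, sp=-2, e=sp−y≈-2.305994; I≈3.470656, D=e−e_prev≈0.288416; u=0·(-2.305994)+1/2·3.470656+0·0.288416≈1.735328; next y=-7/10·0.305994+1/4·1.735328≈0.219636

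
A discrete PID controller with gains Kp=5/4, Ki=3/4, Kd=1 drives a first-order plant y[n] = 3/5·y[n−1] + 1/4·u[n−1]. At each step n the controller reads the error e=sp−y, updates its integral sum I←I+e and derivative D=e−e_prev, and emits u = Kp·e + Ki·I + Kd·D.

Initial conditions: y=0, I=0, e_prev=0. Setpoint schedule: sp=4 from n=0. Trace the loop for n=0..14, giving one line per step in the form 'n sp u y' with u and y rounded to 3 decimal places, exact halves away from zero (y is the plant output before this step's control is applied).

(exact arithmetic carried between steps; '≈' marks a value shown rounded to 6 d.p. or computed from one; I and e_prev carry over from the previous line; the table rounds u and y to 3 d.p., halves away from zero)
n=0: y=0, sp=4, e=sp−y=4; I=4, D=e−e_prev=4; u=5/4·4+3/4·4+1·4=12; next y=3/5·0+1/4·12=3
n=1: y=3, sp=4, e=sp−y=1; I=5, D=e−e_prev=-3; u=5/4·1+3/4·5+1·(-3)=2; next y=3/5·3+1/4·2=2.3
n=2: y=2.3, sp=4, e=sp−y=1.7; I=6.7, D=e−e_prev=0.7; u=5/4·1.7+3/4·6.7+1·0.7=7.85; next y=3/5·2.3+1/4·7.85=3.3425
n=3: y=3.3425, sp=4, e=sp−y=0.6575; I=7.3575, D=e−e_prev=-1.0425; u=5/4·0.6575+3/4·7.3575+1·(-1.0425)=5.2975; next y=3/5·3.3425+1/4·5.2975=3.329875
n=4: y=3.329875, sp=4, e=sp−y=0.670125; I=8.027625, D=e−e_prev=0.012625; u=5/4·0.670125+3/4·8.027625+1·0.012625=6.871; next y=3/5·3.329875+1/4·6.871=3.715675
n=5: y=3.715675, sp=4, e=sp−y=0.284325; I=8.31195, D=e−e_prev=-0.3858; u=5/4·0.284325+3/4·8.31195+1·(-0.3858)≈6.203569; next y=3/5·3.715675+1/4·6.203569≈3.780297
n=6: y≈3.780297, sp=4, e=sp−y≈0.219703; I≈8.531653, D=e−e_prev≈-0.064622; u=5/4·0.219703+3/4·8.531653+1·(-0.064622)≈6.608746; next y=3/5·3.780297+1/4·6.608746≈3.920365
n=7: y≈3.920365, sp=4, e=sp−y≈0.079635; I≈8.611288, D=e−e_prev≈-0.140068; u=5/4·0.079635+3/4·8.611288+1·(-0.140068)≈6.417942; next y=3/5·3.920365+1/4·6.417942≈3.956704
n=8: y≈3.956704, sp=4, e=sp−y≈0.043296; I≈8.654584, D=e−e_prev≈-0.036340; u=5/4·0.043296+3/4·8.654584+1·(-0.036340)≈6.508717; next y=3/5·3.956704+1/4·6.508717≈4.001202
n=9: y≈4.001202, sp=4, e=sp−y≈-0.001202; I≈8.653382, D=e−e_prev≈-0.044498; u=5/4·(-0.001202)+3/4·8.653382+1·(-0.044498)≈6.444036; next y=3/5·4.001202+1/4·6.444036≈4.011730
n=10: y≈4.011730, sp=4, e=sp−y≈-0.011730; I≈8.641651, D=e−e_prev≈-0.010528; u=5/4·(-0.011730)+3/4·8.641651+1·(-0.010528)≈6.456047; next y=3/5·4.011730+1/4·6.456047≈4.021050
n=11: y≈4.021050, sp=4, e=sp−y≈-0.021050; I≈8.620601, D=e−e_prev≈-0.009320; u=5/4·(-0.021050)+3/4·8.620601+1·(-0.009320)≈6.429819; next y=3/5·4.021050+1/4·6.429819≈4.020085
n=12: y≈4.020085, sp=4, e=sp−y≈-0.020085; I≈8.600517, D=e−e_prev≈0.000965; u=5/4·(-0.020085)+3/4·8.600517+1·0.000965≈6.426247; next y=3/5·4.020085+1/4·6.426247≈4.018613
n=13: y≈4.018613, sp=4, e=sp−y≈-0.018613; I≈8.581904, D=e−e_prev≈0.001472; u=5/4·(-0.018613)+3/4·8.581904+1·0.001472≈6.414635; next y=3/5·4.018613+1/4·6.414635≈4.014826
n=14: y≈4.014826, sp=4, e=sp−y≈-0.014826; I≈8.567078, D=e−e_prev≈0.003786; u=5/4·(-0.014826)+3/4·8.567078+1·0.003786≈6.410562; next y=3/5·4.014826+1/4·6.410562≈4.011536

0 4 12.000 0.000
1 4 2.000 3.000
2 4 7.850 2.300
3 4 5.298 3.343
4 4 6.871 3.330
5 4 6.204 3.716
6 4 6.609 3.780
7 4 6.418 3.920
8 4 6.509 3.957
9 4 6.444 4.001
10 4 6.456 4.012
11 4 6.430 4.021
12 4 6.426 4.020
13 4 6.415 4.019
14 4 6.411 4.015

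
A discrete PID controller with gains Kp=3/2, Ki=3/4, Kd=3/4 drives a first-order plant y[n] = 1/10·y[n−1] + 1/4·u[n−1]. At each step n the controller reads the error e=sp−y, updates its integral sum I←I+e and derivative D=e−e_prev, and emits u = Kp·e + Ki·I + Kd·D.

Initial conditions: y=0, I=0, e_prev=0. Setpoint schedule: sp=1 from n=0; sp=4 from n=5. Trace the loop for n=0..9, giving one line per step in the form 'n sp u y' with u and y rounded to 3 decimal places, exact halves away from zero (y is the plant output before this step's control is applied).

0 1 3.000 0.000
1 1 0.750 0.750
2 1 2.963 0.263
3 1 1.637 0.767
4 1 3.033 0.486
5 4 11.245 0.807
6 4 5.375 2.892
7 4 11.547 1.633
8 4 8.127 3.050
9 4 12.042 2.337

(exact arithmetic carried between steps; '≈' marks a value shown rounded to 6 d.p. or computed from one; I and e_prev carry over from the previous line; the table rounds u and y to 3 d.p., halves away from zero)
n=0: y=0, sp=1, e=sp−y=1; I=1, D=e−e_prev=1; u=3/2·1+3/4·1+3/4·1=3; next y=1/10·0+1/4·3=0.75
n=1: y=0.75, sp=1, e=sp−y=0.25; I=1.25, D=e−e_prev=-0.75; u=3/2·0.25+3/4·1.25+3/4·(-0.75)=0.75; next y=1/10·0.75+1/4·0.75=0.2625
n=2: y=0.2625, sp=1, e=sp−y=0.7375; I=1.9875, D=e−e_prev=0.4875; u=3/2·0.7375+3/4·1.9875+3/4·0.4875=2.9625; next y=1/10·0.2625+1/4·2.9625=0.766875
n=3: y=0.766875, sp=1, e=sp−y=0.233125; I=2.220625, D=e−e_prev=-0.504375; u=3/2·0.233125+3/4·2.220625+3/4·(-0.504375)=1.636875; next y=1/10·0.766875+1/4·1.636875≈0.485906
n=4: y≈0.485906, sp=1, e=sp−y≈0.514094; I≈2.734719, D=e−e_prev≈0.280969; u=3/2·0.514094+3/4·2.734719+3/4·0.280969≈3.032906; next y=1/10·0.485906+1/4·3.032906≈0.806817
n=5: y≈0.806817, sp=4, e=sp−y≈3.193183; I≈5.927902, D=e−e_prev≈2.679089; u=3/2·3.193183+3/4·5.927902+3/4·2.679089≈11.245017; next y=1/10·0.806817+1/4·11.245017≈2.891936
n=6: y≈2.891936, sp=4, e=sp−y≈1.108064; I≈7.035966, D=e−e_prev≈-2.085119; u=3/2·1.108064+3/4·7.035966+3/4·(-2.085119)≈5.375231; next y=1/10·2.891936+1/4·5.375231≈1.633001
n=7: y≈1.633001, sp=4, e=sp−y≈2.366999; I≈9.402964, D=e−e_prev≈1.258935; u=3/2·2.366999+3/4·9.402964+3/4·1.258935≈11.546922; next y=1/10·1.633001+1/4·11.546922≈3.050031
n=8: y≈3.050031, sp=4, e=sp−y≈0.949969; I≈10.352934, D=e−e_prev≈-1.417029; u=3/2·0.949969+3/4·10.352934+3/4·(-1.417029)≈8.126882; next y=1/10·3.050031+1/4·8.126882≈2.336724
n=9: y≈2.336724, sp=4, e=sp−y≈1.663276; I≈12.016210, D=e−e_prev≈0.713307; u=3/2·1.663276+3/4·12.016210+3/4·0.713307≈12.042052; next y=1/10·2.336724+1/4·12.042052≈3.244185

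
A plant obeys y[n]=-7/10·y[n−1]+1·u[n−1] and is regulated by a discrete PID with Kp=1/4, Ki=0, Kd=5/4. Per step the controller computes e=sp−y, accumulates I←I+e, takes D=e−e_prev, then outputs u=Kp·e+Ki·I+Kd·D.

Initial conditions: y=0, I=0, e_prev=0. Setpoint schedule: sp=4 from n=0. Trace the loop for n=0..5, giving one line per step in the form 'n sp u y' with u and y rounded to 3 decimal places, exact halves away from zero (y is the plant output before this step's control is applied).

0 4 6.000 0.000
1 4 -8.000 6.000
2 4 26.800 -12.200
3 4 -67.260 35.340
4 4 183.172 -91.998
5 4 -485.353 247.571

(exact arithmetic carried between steps; '≈' marks a value shown rounded to 6 d.p. or computed from one; I and e_prev carry over from the previous line; the table rounds u and y to 3 d.p., halves away from zero)
n=0: y=0, sp=4, e=sp−y=4; I=4, D=e−e_prev=4; u=1/4·4+0·4+5/4·4=6; next y=-7/10·0+1·6=6
n=1: y=6, sp=4, e=sp−y=-2; I=2, D=e−e_prev=-6; u=1/4·(-2)+0·2+5/4·(-6)=-8; next y=-7/10·6+1·(-8)=-12.2
n=2: y=-12.2, sp=4, e=sp−y=16.2; I=18.2, D=e−e_prev=18.2; u=1/4·16.2+0·18.2+5/4·18.2=26.8; next y=-7/10·(-12.2)+1·26.8=35.34
n=3: y=35.34, sp=4, e=sp−y=-31.34; I=-13.14, D=e−e_prev=-47.54; u=1/4·(-31.34)+0·(-13.14)+5/4·(-47.54)=-67.26; next y=-7/10·35.34+1·(-67.26)=-91.998
n=4: y=-91.998, sp=4, e=sp−y=95.998; I=82.858, D=e−e_prev=127.338; u=1/4·95.998+0·82.858+5/4·127.338=183.172; next y=-7/10·(-91.998)+1·183.172=247.5706
n=5: y=247.5706, sp=4, e=sp−y=-243.5706; I=-160.7126, D=e−e_prev=-339.5686; u=1/4·(-243.5706)+0·(-160.7126)+5/4·(-339.5686)=-485.3534; next y=-7/10·247.5706+1·(-485.3534)=-658.65282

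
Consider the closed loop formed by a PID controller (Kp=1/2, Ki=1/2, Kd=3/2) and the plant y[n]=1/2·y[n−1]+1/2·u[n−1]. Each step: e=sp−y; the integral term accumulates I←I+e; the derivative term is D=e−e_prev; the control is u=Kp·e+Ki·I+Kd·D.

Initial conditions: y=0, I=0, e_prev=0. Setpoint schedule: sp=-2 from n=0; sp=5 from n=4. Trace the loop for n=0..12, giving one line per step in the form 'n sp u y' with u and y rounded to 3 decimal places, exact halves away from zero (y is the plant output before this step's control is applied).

0 -2 -5.000 0.000
1 -2 3.250 -2.500
2 -2 -7.438 0.375
3 -2 5.453 -3.531
4 5 6.629 0.961
5 5 -2.198 3.795
6 5 10.147 0.798
7 5 -3.933 5.473
8 5 14.599 0.770
9 5 -7.626 7.684
10 5 20.542 0.029
11 5 -14.097 10.285
12 5 29.123 -1.906

(exact arithmetic carried between steps; '≈' marks a value shown rounded to 6 d.p. or computed from one; I and e_prev carry over from the previous line; the table rounds u and y to 3 d.p., halves away from zero)
n=0: y=0, sp=-2, e=sp−y=-2; I=-2, D=e−e_prev=-2; u=1/2·(-2)+1/2·(-2)+3/2·(-2)=-5; next y=1/2·0+1/2·(-5)=-2.5
n=1: y=-2.5, sp=-2, e=sp−y=0.5; I=-1.5, D=e−e_prev=2.5; u=1/2·0.5+1/2·(-1.5)+3/2·2.5=3.25; next y=1/2·(-2.5)+1/2·3.25=0.375
n=2: y=0.375, sp=-2, e=sp−y=-2.375; I=-3.875, D=e−e_prev=-2.875; u=1/2·(-2.375)+1/2·(-3.875)+3/2·(-2.875)=-7.4375; next y=1/2·0.375+1/2·(-7.4375)=-3.53125
n=3: y=-3.53125, sp=-2, e=sp−y=1.53125; I=-2.34375, D=e−e_prev=3.90625; u=1/2·1.53125+1/2·(-2.34375)+3/2·3.90625=5.453125; next y=1/2·(-3.53125)+1/2·5.453125≈0.960938
n=4: y≈0.960938, sp=5, e=sp−y≈4.039063; I≈1.695313, D=e−e_prev≈2.507813; u=1/2·4.039063+1/2·1.695313+3/2·2.507813≈6.628906; next y=1/2·0.960938+1/2·6.628906≈3.794922
n=5: y≈3.794922, sp=5, e=sp−y≈1.205078; I≈2.900391, D=e−e_prev≈-2.833984; u=1/2·1.205078+1/2·2.900391+3/2·(-2.833984)≈-2.198242; next y=1/2·3.794922+1/2·(-2.198242)≈0.798340
n=6: y≈0.798340, sp=5, e=sp−y≈4.201660; I≈7.102051, D=e−e_prev≈2.996582; u=1/2·4.201660+1/2·7.102051+3/2·2.996582≈10.146729; next y=1/2·0.798340+1/2·10.146729≈5.472534
n=7: y≈5.472534, sp=5, e=sp−y≈-0.472534; I≈6.629517, D=e−e_prev≈-4.674194; u=1/2·(-0.472534)+1/2·6.629517+3/2·(-4.674194)≈-3.932800; next y=1/2·5.472534+1/2·(-3.932800)≈0.769867
n=8: y≈0.769867, sp=5, e=sp−y≈4.230133; I≈10.859650, D=e−e_prev≈4.702667; u=1/2·4.230133+1/2·10.859650+3/2·4.702667≈14.598892; next y=1/2·0.769867+1/2·14.598892≈7.684380
n=9: y≈7.684380, sp=5, e=sp−y≈-2.684380; I≈8.175270, D=e−e_prev≈-6.914513; u=1/2·(-2.684380)+1/2·8.175270+3/2·(-6.914513)≈-7.626324; next y=1/2·7.684380+1/2·(-7.626324)≈0.029028
n=10: y≈0.029028, sp=5, e=sp−y≈4.970972; I≈13.146242, D=e−e_prev≈7.655352; u=1/2·4.970972+1/2·13.146242+3/2·7.655352≈20.541635; next y=1/2·0.029028+1/2·20.541635≈10.285331
n=11: y≈10.285331, sp=5, e=sp−y≈-5.285331; I≈7.860911, D=e−e_prev≈-10.256303; u=1/2·(-5.285331)+1/2·7.860911+3/2·(-10.256303)≈-14.096665; next y=1/2·10.285331+1/2·(-14.096665)≈-1.905667
n=12: y≈-1.905667, sp=5, e=sp−y≈6.905667; I≈14.766578, D=e−e_prev≈12.190998; u=1/2·6.905667+1/2·14.766578+3/2·12.190998≈29.122620; next y=1/2·(-1.905667)+1/2·29.122620≈13.608476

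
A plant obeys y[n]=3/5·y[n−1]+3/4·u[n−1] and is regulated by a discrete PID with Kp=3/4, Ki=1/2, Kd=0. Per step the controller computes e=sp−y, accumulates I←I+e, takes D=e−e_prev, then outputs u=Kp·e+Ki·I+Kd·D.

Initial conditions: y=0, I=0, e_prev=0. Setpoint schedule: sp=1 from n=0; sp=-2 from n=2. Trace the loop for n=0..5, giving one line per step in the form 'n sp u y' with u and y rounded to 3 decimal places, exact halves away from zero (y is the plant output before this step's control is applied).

0 1 1.250 0.000
1 1 0.578 0.938
2 -2 -3.214 0.996
3 -2 -1.201 -1.813
4 -2 -1.075 -1.988
5 -2 -1.067 -1.999

(exact arithmetic carried between steps; '≈' marks a value shown rounded to 6 d.p. or computed from one; I and e_prev carry over from the previous line; the table rounds u and y to 3 d.p., halves away from zero)
n=0: y=0, sp=1, e=sp−y=1; I=1, D=e−e_prev=1; u=3/4·1+1/2·1+0·1=1.25; next y=3/5·0+3/4·1.25=0.9375
n=1: y=0.9375, sp=1, e=sp−y=0.0625; I=1.0625, D=e−e_prev=-0.9375; u=3/4·0.0625+1/2·1.0625+0·(-0.9375)=0.578125; next y=3/5·0.9375+3/4·0.578125≈0.996094
n=2: y≈0.996094, sp=-2, e=sp−y≈-2.996094; I≈-1.933594, D=e−e_prev≈-3.058594; u=3/4·(-2.996094)+1/2·(-1.933594)+0·(-3.058594)≈-3.213867; next y=3/5·0.996094+3/4·(-3.213867)≈-1.812744
n=3: y≈-1.812744, sp=-2, e=sp−y≈-0.187256; I≈-2.120850, D=e−e_prev≈2.808838; u=3/4·(-0.187256)+1/2·(-2.120850)+0·2.808838≈-1.200867; next y=3/5·(-1.812744)+3/4·(-1.200867)≈-1.988297
n=4: y≈-1.988297, sp=-2, e=sp−y≈-0.011703; I≈-2.132553, D=e−e_prev≈0.175552; u=3/4·(-0.011703)+1/2·(-2.132553)+0·0.175552≈-1.075054; next y=3/5·(-1.988297)+3/4·(-1.075054)≈-1.999269
n=5: y≈-1.999269, sp=-2, e=sp−y≈-0.000731; I≈-2.133285, D=e−e_prev≈0.010972; u=3/4·(-0.000731)+1/2·(-2.133285)+0·0.010972≈-1.067191; next y=3/5·(-1.999269)+3/4·(-1.067191)≈-1.999954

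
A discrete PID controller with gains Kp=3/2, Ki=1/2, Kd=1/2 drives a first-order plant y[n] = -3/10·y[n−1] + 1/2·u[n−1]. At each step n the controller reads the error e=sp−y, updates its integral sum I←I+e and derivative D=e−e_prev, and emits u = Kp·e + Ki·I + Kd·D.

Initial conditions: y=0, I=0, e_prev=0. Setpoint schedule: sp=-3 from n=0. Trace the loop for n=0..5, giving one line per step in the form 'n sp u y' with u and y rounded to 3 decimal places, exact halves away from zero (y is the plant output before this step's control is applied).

0 -3 -7.500 0.000
1 -3 1.875 -3.750
2 -3 -14.156 2.063
3 -3 10.617 -7.697
4 -3 -30.200 7.618
5 -3 34.656 -17.385

(exact arithmetic carried between steps; '≈' marks a value shown rounded to 6 d.p. or computed from one; I and e_prev carry over from the previous line; the table rounds u and y to 3 d.p., halves away from zero)
n=0: y=0, sp=-3, e=sp−y=-3; I=-3, D=e−e_prev=-3; u=3/2·(-3)+1/2·(-3)+1/2·(-3)=-7.5; next y=-3/10·0+1/2·(-7.5)=-3.75
n=1: y=-3.75, sp=-3, e=sp−y=0.75; I=-2.25, D=e−e_prev=3.75; u=3/2·0.75+1/2·(-2.25)+1/2·3.75=1.875; next y=-3/10·(-3.75)+1/2·1.875=2.0625
n=2: y=2.0625, sp=-3, e=sp−y=-5.0625; I=-7.3125, D=e−e_prev=-5.8125; u=3/2·(-5.0625)+1/2·(-7.3125)+1/2·(-5.8125)=-14.15625; next y=-3/10·2.0625+1/2·(-14.15625)=-7.696875
n=3: y=-7.696875, sp=-3, e=sp−y=4.696875; I=-2.615625, D=e−e_prev=9.759375; u=3/2·4.696875+1/2·(-2.615625)+1/2·9.759375≈10.617188; next y=-3/10·(-7.696875)+1/2·10.617188≈7.617656
n=4: y≈7.617656, sp=-3, e=sp−y≈-10.617656; I≈-13.233281, D=e−e_prev≈-15.314531; u=3/2·(-10.617656)+1/2·(-13.233281)+1/2·(-15.314531)≈-30.200391; next y=-3/10·7.617656+1/2·(-30.200391)≈-17.385492
n=5: y≈-17.385492, sp=-3, e=sp−y≈14.385492; I≈1.152211, D=e−e_prev≈25.003148; u=3/2·14.385492+1/2·1.152211+1/2·25.003148≈34.655918; next y=-3/10·(-17.385492)+1/2·34.655918≈22.543607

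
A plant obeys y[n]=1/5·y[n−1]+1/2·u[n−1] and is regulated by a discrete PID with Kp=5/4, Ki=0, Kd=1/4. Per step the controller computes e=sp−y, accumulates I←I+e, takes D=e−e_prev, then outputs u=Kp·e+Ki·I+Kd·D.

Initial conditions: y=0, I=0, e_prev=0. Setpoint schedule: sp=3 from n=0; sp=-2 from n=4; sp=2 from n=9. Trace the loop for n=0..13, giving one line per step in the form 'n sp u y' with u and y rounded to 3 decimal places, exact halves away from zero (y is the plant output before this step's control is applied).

(exact arithmetic carried between steps; '≈' marks a value shown rounded to 6 d.p. or computed from one; I and e_prev carry over from the previous line; the table rounds u and y to 3 d.p., halves away from zero)
n=0: y=0, sp=3, e=sp−y=3; I=3, D=e−e_prev=3; u=5/4·3+0·3+1/4·3=4.5; next y=1/5·0+1/2·4.5=2.25
n=1: y=2.25, sp=3, e=sp−y=0.75; I=3.75, D=e−e_prev=-2.25; u=5/4·0.75+0·3.75+1/4·(-2.25)=0.375; next y=1/5·2.25+1/2·0.375=0.6375
n=2: y=0.6375, sp=3, e=sp−y=2.3625; I=6.1125, D=e−e_prev=1.6125; u=5/4·2.3625+0·6.1125+1/4·1.6125=3.35625; next y=1/5·0.6375+1/2·3.35625=1.805625
n=3: y=1.805625, sp=3, e=sp−y=1.194375; I=7.306875, D=e−e_prev=-1.168125; u=5/4·1.194375+0·7.306875+1/4·(-1.168125)≈1.200938; next y=1/5·1.805625+1/2·1.200938≈0.961594
n=4: y≈0.961594, sp=-2, e=sp−y≈-2.961594; I≈4.345281, D=e−e_prev≈-4.155969; u=5/4·(-2.961594)+0·4.345281+1/4·(-4.155969)≈-4.740984; next y=1/5·0.961594+1/2·(-4.740984)≈-2.178173
n=5: y≈-2.178173, sp=-2, e=sp−y≈0.178173; I≈4.523455, D=e−e_prev≈3.139767; u=5/4·0.178173+0·4.523455+1/4·3.139767≈1.007659; next y=1/5·(-2.178173)+1/2·1.007659≈0.068195
n=6: y≈0.068195, sp=-2, e=sp−y≈-2.068195; I≈2.455260, D=e−e_prev≈-2.246368; u=5/4·(-2.068195)+0·2.455260+1/4·(-2.246368)≈-3.146835; next y=1/5·0.068195+1/2·(-3.146835)≈-1.559779
n=7: y≈-1.559779, sp=-2, e=sp−y≈-0.440221; I≈2.015039, D=e−e_prev≈1.627973; u=5/4·(-0.440221)+0·2.015039+1/4·1.627973≈-0.143283; next y=1/5·(-1.559779)+1/2·(-0.143283)≈-0.383597
n=8: y≈-0.383597, sp=-2, e=sp−y≈-1.616403; I≈0.398636, D=e−e_prev≈-1.176181; u=5/4·(-1.616403)+0·0.398636+1/4·(-1.176181)≈-2.314549; next y=1/5·(-0.383597)+1/2·(-2.314549)≈-1.233994
n=9: y≈-1.233994, sp=2, e=sp−y≈3.233994; I≈3.632630, D=e−e_prev≈4.850396; u=5/4·3.233994+0·3.632630+1/4·4.850396≈5.255091; next y=1/5·(-1.233994)+1/2·5.255091≈2.380747
n=10: y≈2.380747, sp=2, e=sp−y≈-0.380747; I≈3.251883, D=e−e_prev≈-3.614741; u=5/4·(-0.380747)+0·3.251883+1/4·(-3.614741)≈-1.379619; next y=1/5·2.380747+1/2·(-1.379619)≈-0.213660
n=11: y≈-0.213660, sp=2, e=sp−y≈2.213660; I≈5.465543, D=e−e_prev≈2.594407; u=5/4·2.213660+0·5.465543+1/4·2.594407≈3.415677; next y=1/5·(-0.213660)+1/2·3.415677≈1.665106
n=12: y≈1.665106, sp=2, e=sp−y≈0.334894; I≈5.800437, D=e−e_prev≈-1.878766; u=5/4·0.334894+0·5.800437+1/4·(-1.878766)≈-0.051075; next y=1/5·1.665106+1/2·(-0.051075)≈0.307484
n=13: y≈0.307484, sp=2, e=sp−y≈1.692516; I≈7.492953, D=e−e_prev≈1.357622; u=5/4·1.692516+0·7.492953+1/4·1.357622≈2.455051; next y=1/5·0.307484+1/2·2.455051≈1.289022

0 3 4.500 0.000
1 3 0.375 2.250
2 3 3.356 0.638
3 3 1.201 1.806
4 -2 -4.741 0.962
5 -2 1.008 -2.178
6 -2 -3.147 0.068
7 -2 -0.143 -1.560
8 -2 -2.315 -0.384
9 2 5.255 -1.234
10 2 -1.380 2.381
11 2 3.416 -0.214
12 2 -0.051 1.665
13 2 2.455 0.307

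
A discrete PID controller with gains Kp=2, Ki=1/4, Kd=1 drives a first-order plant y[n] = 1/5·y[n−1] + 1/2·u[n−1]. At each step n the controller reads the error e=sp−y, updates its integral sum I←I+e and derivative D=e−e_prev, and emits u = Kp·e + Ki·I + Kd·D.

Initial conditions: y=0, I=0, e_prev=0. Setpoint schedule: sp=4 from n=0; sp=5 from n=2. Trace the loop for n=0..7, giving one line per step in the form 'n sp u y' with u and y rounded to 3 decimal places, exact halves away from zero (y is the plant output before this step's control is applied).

0 4 13.000 0.000
1 4 -11.125 6.500
2 5 32.978 -4.263
3 5 -41.141 15.637
4 5 83.608 -17.443
5 5 -125.076 38.315
6 5 225.222 -54.875
7 5 -361.659 101.636

(exact arithmetic carried between steps; '≈' marks a value shown rounded to 6 d.p. or computed from one; I and e_prev carry over from the previous line; the table rounds u and y to 3 d.p., halves away from zero)
n=0: y=0, sp=4, e=sp−y=4; I=4, D=e−e_prev=4; u=2·4+1/4·4+1·4=13; next y=1/5·0+1/2·13=6.5
n=1: y=6.5, sp=4, e=sp−y=-2.5; I=1.5, D=e−e_prev=-6.5; u=2·(-2.5)+1/4·1.5+1·(-6.5)=-11.125; next y=1/5·6.5+1/2·(-11.125)=-4.2625
n=2: y=-4.2625, sp=5, e=sp−y=9.2625; I=10.7625, D=e−e_prev=11.7625; u=2·9.2625+1/4·10.7625+1·11.7625=32.978125; next y=1/5·(-4.2625)+1/2·32.978125≈15.636563
n=3: y≈15.636563, sp=5, e=sp−y≈-10.636563; I≈0.125938, D=e−e_prev≈-19.899063; u=2·(-10.636563)+1/4·0.125938+1·(-19.899063)≈-41.140703; next y=1/5·15.636563+1/2·(-41.140703)≈-17.443039
n=4: y≈-17.443039, sp=5, e=sp−y≈22.443039; I≈22.568977, D=e−e_prev≈33.079602; u=2·22.443039+1/4·22.568977+1·33.079602≈83.607924; next y=1/5·(-17.443039)+1/2·83.607924≈38.315354
n=5: y≈38.315354, sp=5, e=sp−y≈-33.315354; I≈-10.746378, D=e−e_prev≈-55.758393; u=2·(-33.315354)+1/4·(-10.746378)+1·(-55.758393)≈-125.075696; next y=1/5·38.315354+1/2·(-125.075696)≈-54.874777
n=6: y≈-54.874777, sp=5, e=sp−y≈59.874777; I≈49.128400, D=e−e_prev≈93.190131; u=2·59.874777+1/4·49.128400+1·93.190131≈225.221785; next y=1/5·(-54.874777)+1/2·225.221785≈101.635937
n=7: y≈101.635937, sp=5, e=sp−y≈-96.635937; I≈-47.507538, D=e−e_prev≈-156.510714; u=2·(-96.635937)+1/4·(-47.507538)+1·(-156.510714)≈-361.659473; next y=1/5·101.635937+1/2·(-361.659473)≈-160.502549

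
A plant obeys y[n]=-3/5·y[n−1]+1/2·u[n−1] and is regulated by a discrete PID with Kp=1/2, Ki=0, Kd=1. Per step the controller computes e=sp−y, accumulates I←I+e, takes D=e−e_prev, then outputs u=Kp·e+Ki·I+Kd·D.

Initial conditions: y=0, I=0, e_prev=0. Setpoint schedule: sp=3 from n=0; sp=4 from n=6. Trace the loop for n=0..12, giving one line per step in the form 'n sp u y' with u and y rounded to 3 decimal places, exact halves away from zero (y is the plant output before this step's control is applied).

0 3 4.500 0.000
1 3 -1.875 2.250
2 3 7.181 -2.288
3 3 -8.232 4.963
4 3 17.104 -7.094
5 3 -24.807 12.808
6 4 45.941 -20.088
7 4 -70.624 35.023
8 4 121.512 -56.326
9 4 -196.153 94.552
10 4 328.763 -154.808
11 4 -538.707 257.266
12 4 894.836 -423.713

(exact arithmetic carried between steps; '≈' marks a value shown rounded to 6 d.p. or computed from one; I and e_prev carry over from the previous line; the table rounds u and y to 3 d.p., halves away from zero)
n=0: y=0, sp=3, e=sp−y=3; I=3, D=e−e_prev=3; u=1/2·3+0·3+1·3=4.5; next y=-3/5·0+1/2·4.5=2.25
n=1: y=2.25, sp=3, e=sp−y=0.75; I=3.75, D=e−e_prev=-2.25; u=1/2·0.75+0·3.75+1·(-2.25)=-1.875; next y=-3/5·2.25+1/2·(-1.875)=-2.2875
n=2: y=-2.2875, sp=3, e=sp−y=5.2875; I=9.0375, D=e−e_prev=4.5375; u=1/2·5.2875+0·9.0375+1·4.5375=7.18125; next y=-3/5·(-2.2875)+1/2·7.18125=4.963125
n=3: y=4.963125, sp=3, e=sp−y=-1.963125; I=7.074375, D=e−e_prev=-7.250625; u=1/2·(-1.963125)+0·7.074375+1·(-7.250625)≈-8.232188; next y=-3/5·4.963125+1/2·(-8.232188)≈-7.093969
n=4: y≈-7.093969, sp=3, e=sp−y≈10.093969; I≈17.168344, D=e−e_prev≈12.057094; u=1/2·10.093969+0·17.168344+1·12.057094≈17.104078; next y=-3/5·(-7.093969)+1/2·17.104078≈12.808420
n=5: y≈12.808420, sp=3, e=sp−y≈-9.808420; I≈7.359923, D=e−e_prev≈-19.902389; u=1/2·(-9.808420)+0·7.359923+1·(-19.902389)≈-24.806599; next y=-3/5·12.808420+1/2·(-24.806599)≈-20.088352
n=6: y≈-20.088352, sp=4, e=sp−y≈24.088352; I≈31.448275, D=e−e_prev≈33.896772; u=1/2·24.088352+0·31.448275+1·33.896772≈45.940948; next y=-3/5·(-20.088352)+1/2·45.940948≈35.023485
n=7: y≈35.023485, sp=4, e=sp−y≈-31.023485; I≈0.424790, D=e−e_prev≈-55.111837; u=1/2·(-31.023485)+0·0.424790+1·(-55.111837)≈-70.623579; next y=-3/5·35.023485+1/2·(-70.623579)≈-56.325881
n=8: y≈-56.325881, sp=4, e=sp−y≈60.325881; I≈60.750671, D=e−e_prev≈91.349366; u=1/2·60.325881+0·60.750671+1·91.349366≈121.512306; next y=-3/5·(-56.325881)+1/2·121.512306≈94.551682
n=9: y≈94.551682, sp=4, e=sp−y≈-90.551682; I≈-29.801011, D=e−e_prev≈-150.877562; u=1/2·(-90.551682)+0·(-29.801011)+1·(-150.877562)≈-196.153403; next y=-3/5·94.551682+1/2·(-196.153403)≈-154.807710
n=10: y≈-154.807710, sp=4, e=sp−y≈158.807710; I≈129.006700, D=e−e_prev≈249.359392; u=1/2·158.807710+0·129.006700+1·249.359392≈328.763247; next y=-3/5·(-154.807710)+1/2·328.763247≈257.266250
n=11: y≈257.266250, sp=4, e=sp−y≈-253.266250; I≈-124.259550, D=e−e_prev≈-412.073960; u=1/2·(-253.266250)+0·(-124.259550)+1·(-412.073960)≈-538.707085; next y=-3/5·257.266250+1/2·(-538.707085)≈-423.713293
n=12: y≈-423.713293, sp=4, e=sp−y≈427.713293; I≈303.453743, D=e−e_prev≈680.979543; u=1/2·427.713293+0·303.453743+1·680.979543≈894.836189; next y=-3/5·(-423.713293)+1/2·894.836189≈701.646070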